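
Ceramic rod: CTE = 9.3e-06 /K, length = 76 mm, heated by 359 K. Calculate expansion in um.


dL = 9.3e-06 * 76 * 359 * 1000 = 253.741 um

253.741


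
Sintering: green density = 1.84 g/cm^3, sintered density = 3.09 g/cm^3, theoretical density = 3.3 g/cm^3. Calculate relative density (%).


Relative = 3.09 / 3.3 * 100 = 93.6%

93.6


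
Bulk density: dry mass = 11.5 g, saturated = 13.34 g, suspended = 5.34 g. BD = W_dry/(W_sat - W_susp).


BD = 11.5 / (13.34 - 5.34) = 11.5 / 8.0 = 1.438 g/cm^3

1.438


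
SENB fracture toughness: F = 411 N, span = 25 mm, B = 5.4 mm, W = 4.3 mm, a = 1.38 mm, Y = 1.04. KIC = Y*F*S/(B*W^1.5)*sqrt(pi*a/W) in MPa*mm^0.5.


KIC = 1.04*411*25/(5.4*4.3^1.5)*sqrt(pi*1.38/4.3) = 222.84

222.84


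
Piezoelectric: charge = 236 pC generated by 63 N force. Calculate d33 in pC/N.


d33 = 236 / 63 = 3.7 pC/N

3.7


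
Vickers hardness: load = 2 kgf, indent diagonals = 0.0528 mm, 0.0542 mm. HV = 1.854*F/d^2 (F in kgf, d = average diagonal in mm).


d_avg = (0.0528+0.0542)/2 = 0.0535 mm
HV = 1.854*2/0.0535^2 = 1295

1295


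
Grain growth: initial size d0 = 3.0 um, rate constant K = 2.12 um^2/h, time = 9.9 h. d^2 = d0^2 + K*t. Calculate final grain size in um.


d^2 = 3.0^2 + 2.12*9.9 = 29.988
d = sqrt(29.988) = 5.48 um

5.48


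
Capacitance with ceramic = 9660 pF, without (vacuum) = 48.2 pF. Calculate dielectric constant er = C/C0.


er = 9660 / 48.2 = 200.41

200.41


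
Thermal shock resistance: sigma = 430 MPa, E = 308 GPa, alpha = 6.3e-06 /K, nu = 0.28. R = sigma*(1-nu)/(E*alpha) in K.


R = 430*(1-0.28)/(308*1000*6.3e-06) = 160 K

160


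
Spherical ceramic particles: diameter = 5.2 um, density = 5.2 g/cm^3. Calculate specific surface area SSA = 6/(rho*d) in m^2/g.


SSA = 6 / (5.2 * 5.2) = 0.222 m^2/g

0.222


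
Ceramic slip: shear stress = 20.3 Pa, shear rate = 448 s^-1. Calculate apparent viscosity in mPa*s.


eta = tau/gamma * 1000 = 20.3/448 * 1000 = 45.3 mPa*s

45.3


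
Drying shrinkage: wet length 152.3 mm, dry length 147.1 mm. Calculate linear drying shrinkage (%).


DS = (152.3 - 147.1) / 152.3 * 100 = 3.41%

3.41


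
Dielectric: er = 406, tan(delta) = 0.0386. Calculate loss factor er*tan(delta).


Loss = 406 * 0.0386 = 15.672

15.672


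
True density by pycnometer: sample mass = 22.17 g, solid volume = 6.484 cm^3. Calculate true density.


TD = 22.17 / 6.484 = 3.419 g/cm^3

3.419


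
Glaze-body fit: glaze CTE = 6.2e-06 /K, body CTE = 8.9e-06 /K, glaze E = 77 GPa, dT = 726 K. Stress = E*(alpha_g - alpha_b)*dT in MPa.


Stress = 77*1000*(6.2e-06 - 8.9e-06)*726 = -150.9 MPa

-150.9


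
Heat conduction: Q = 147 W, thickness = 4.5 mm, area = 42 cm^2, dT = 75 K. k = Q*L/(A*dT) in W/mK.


k = 147*4.5/1000/(42/10000*75) = 2.1 W/mK

2.1


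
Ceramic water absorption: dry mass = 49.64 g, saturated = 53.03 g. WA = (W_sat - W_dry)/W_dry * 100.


WA = (53.03 - 49.64) / 49.64 * 100 = 6.83%

6.83


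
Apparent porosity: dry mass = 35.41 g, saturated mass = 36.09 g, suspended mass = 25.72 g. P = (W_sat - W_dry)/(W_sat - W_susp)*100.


P = (36.09 - 35.41) / (36.09 - 25.72) * 100 = 0.68 / 10.37 * 100 = 6.6%

6.6


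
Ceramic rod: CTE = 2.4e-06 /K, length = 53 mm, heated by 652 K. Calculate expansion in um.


dL = 2.4e-06 * 53 * 652 * 1000 = 82.934 um

82.934


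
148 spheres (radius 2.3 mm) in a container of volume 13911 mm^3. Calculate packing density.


V_sphere = 4/3*pi*2.3^3 = 50.965 mm^3
Total V = 148*50.965 = 7542.82 mm^3
PD = 7542.82 / 13911 = 0.542

0.542


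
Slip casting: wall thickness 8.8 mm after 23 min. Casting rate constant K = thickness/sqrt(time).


K = 8.8 / sqrt(23) = 8.8 / 4.7958 = 1.835 mm/min^0.5

1.835


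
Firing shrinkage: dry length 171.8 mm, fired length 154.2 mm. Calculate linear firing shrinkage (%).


FS = (171.8 - 154.2) / 171.8 * 100 = 10.24%

10.24


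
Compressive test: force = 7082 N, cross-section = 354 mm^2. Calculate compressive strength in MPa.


CS = 7082 / 354 = 20.0 MPa

20.0


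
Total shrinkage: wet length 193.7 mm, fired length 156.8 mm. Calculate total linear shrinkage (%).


TS = (193.7 - 156.8) / 193.7 * 100 = 19.05%

19.05


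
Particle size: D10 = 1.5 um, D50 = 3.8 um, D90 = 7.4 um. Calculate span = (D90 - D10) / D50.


Span = (7.4 - 1.5) / 3.8 = 5.9 / 3.8 = 1.553

1.553


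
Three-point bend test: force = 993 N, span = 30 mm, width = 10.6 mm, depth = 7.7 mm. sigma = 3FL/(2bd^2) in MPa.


sigma = 3*993*30/(2*10.6*7.7^2) = 71.1 MPa

71.1


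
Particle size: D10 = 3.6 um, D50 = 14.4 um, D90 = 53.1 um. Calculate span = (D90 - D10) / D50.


Span = (53.1 - 3.6) / 14.4 = 49.5 / 14.4 = 3.438

3.438


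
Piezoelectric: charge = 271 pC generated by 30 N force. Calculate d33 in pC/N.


d33 = 271 / 30 = 9.0 pC/N

9.0


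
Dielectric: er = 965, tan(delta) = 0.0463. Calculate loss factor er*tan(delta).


Loss = 965 * 0.0463 = 44.68

44.68


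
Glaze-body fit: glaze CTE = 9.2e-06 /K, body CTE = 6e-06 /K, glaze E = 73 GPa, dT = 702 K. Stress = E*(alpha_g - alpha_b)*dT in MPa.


Stress = 73*1000*(9.2e-06 - 6e-06)*702 = 164.0 MPa

164.0


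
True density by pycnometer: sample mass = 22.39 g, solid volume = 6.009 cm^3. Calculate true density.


TD = 22.39 / 6.009 = 3.726 g/cm^3

3.726


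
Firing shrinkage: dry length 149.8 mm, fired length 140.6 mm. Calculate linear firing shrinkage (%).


FS = (149.8 - 140.6) / 149.8 * 100 = 6.14%

6.14


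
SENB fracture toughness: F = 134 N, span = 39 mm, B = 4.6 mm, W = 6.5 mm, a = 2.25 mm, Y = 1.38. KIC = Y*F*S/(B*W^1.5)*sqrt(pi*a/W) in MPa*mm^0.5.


KIC = 1.38*134*39/(4.6*6.5^1.5)*sqrt(pi*2.25/6.5) = 98.66

98.66


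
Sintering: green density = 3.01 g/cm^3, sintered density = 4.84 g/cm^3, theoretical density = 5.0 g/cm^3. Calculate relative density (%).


Relative = 4.84 / 5.0 * 100 = 96.8%

96.8


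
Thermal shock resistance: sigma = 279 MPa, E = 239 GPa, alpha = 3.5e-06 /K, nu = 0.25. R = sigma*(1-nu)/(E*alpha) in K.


R = 279*(1-0.25)/(239*1000*3.5e-06) = 250 K

250


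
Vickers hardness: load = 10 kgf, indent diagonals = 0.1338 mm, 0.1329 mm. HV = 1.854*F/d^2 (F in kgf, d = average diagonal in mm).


d_avg = (0.1338+0.1329)/2 = 0.13335 mm
HV = 1.854*10/0.13335^2 = 1043

1043


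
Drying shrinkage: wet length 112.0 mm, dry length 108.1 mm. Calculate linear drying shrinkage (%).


DS = (112.0 - 108.1) / 112.0 * 100 = 3.48%

3.48


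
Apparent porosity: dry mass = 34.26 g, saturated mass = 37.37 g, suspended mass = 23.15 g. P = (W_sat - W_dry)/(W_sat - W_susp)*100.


P = (37.37 - 34.26) / (37.37 - 23.15) * 100 = 3.11 / 14.22 * 100 = 21.9%

21.9


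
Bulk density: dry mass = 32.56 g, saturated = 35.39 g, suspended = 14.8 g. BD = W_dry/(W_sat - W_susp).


BD = 32.56 / (35.39 - 14.8) = 32.56 / 20.59 = 1.581 g/cm^3

1.581


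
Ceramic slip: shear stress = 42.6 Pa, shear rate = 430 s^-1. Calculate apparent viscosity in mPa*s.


eta = tau/gamma * 1000 = 42.6/430 * 1000 = 99.1 mPa*s

99.1


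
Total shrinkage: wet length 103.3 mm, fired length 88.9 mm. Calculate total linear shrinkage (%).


TS = (103.3 - 88.9) / 103.3 * 100 = 13.94%

13.94


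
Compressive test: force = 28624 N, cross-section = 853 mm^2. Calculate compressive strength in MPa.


CS = 28624 / 853 = 33.6 MPa

33.6


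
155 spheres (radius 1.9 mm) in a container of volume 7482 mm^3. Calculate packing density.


V_sphere = 4/3*pi*1.9^3 = 28.7309 mm^3
Total V = 155*28.7309 = 4453.2895 mm^3
PD = 4453.2895 / 7482 = 0.595

0.595


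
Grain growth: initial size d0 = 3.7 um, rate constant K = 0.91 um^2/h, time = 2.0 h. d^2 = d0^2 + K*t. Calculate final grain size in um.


d^2 = 3.7^2 + 0.91*2.0 = 15.51
d = sqrt(15.51) = 3.94 um

3.94


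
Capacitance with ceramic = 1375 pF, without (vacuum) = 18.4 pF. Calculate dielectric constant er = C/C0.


er = 1375 / 18.4 = 74.73

74.73


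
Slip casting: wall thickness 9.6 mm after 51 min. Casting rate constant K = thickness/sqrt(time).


K = 9.6 / sqrt(51) = 9.6 / 7.1414 = 1.344 mm/min^0.5

1.344


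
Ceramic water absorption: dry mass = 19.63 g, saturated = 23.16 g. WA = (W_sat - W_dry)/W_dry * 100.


WA = (23.16 - 19.63) / 19.63 * 100 = 17.98%

17.98


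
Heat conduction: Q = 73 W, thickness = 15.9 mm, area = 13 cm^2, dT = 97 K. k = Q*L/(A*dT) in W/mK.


k = 73*15.9/1000/(13/10000*97) = 9.2 W/mK

9.2


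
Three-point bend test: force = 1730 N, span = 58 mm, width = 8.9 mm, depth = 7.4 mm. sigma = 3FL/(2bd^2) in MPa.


sigma = 3*1730*58/(2*8.9*7.4^2) = 308.8 MPa

308.8


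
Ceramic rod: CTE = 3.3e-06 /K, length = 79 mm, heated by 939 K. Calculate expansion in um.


dL = 3.3e-06 * 79 * 939 * 1000 = 244.797 um

244.797


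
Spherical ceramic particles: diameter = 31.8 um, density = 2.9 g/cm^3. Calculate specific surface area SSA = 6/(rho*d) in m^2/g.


SSA = 6 / (2.9 * 31.8) = 0.065 m^2/g

0.065


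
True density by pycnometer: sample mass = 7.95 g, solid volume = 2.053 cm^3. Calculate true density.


TD = 7.95 / 2.053 = 3.872 g/cm^3

3.872


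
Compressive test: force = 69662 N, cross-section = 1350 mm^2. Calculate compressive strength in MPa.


CS = 69662 / 1350 = 51.6 MPa

51.6


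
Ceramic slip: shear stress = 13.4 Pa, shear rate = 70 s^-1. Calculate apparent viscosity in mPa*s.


eta = tau/gamma * 1000 = 13.4/70 * 1000 = 191.4 mPa*s

191.4


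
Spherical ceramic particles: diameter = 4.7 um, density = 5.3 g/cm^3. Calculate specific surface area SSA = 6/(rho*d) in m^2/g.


SSA = 6 / (5.3 * 4.7) = 0.241 m^2/g

0.241


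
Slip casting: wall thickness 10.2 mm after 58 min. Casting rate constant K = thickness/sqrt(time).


K = 10.2 / sqrt(58) = 10.2 / 7.6158 = 1.339 mm/min^0.5

1.339


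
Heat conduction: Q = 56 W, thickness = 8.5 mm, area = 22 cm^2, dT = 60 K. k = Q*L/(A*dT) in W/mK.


k = 56*8.5/1000/(22/10000*60) = 3.61 W/mK

3.61


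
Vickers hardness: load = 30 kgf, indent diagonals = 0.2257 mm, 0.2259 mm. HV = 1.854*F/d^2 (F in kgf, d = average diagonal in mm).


d_avg = (0.2257+0.2259)/2 = 0.2258 mm
HV = 1.854*30/0.2258^2 = 1091

1091


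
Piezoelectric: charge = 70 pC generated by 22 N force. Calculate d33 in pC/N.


d33 = 70 / 22 = 3.2 pC/N

3.2


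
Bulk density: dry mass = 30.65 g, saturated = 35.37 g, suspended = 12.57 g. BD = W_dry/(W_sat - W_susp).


BD = 30.65 / (35.37 - 12.57) = 30.65 / 22.8 = 1.344 g/cm^3

1.344


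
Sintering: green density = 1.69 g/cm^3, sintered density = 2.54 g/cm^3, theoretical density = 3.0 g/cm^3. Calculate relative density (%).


Relative = 2.54 / 3.0 * 100 = 84.7%

84.7


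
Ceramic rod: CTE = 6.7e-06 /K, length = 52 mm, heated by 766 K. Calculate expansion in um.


dL = 6.7e-06 * 52 * 766 * 1000 = 266.874 um

266.874


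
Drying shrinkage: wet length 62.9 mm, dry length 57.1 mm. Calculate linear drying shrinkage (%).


DS = (62.9 - 57.1) / 62.9 * 100 = 9.22%

9.22


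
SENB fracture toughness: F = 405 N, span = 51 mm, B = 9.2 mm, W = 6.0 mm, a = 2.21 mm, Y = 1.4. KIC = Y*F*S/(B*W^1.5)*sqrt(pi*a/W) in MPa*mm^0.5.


KIC = 1.4*405*51/(9.2*6.0^1.5)*sqrt(pi*2.21/6.0) = 230.06

230.06


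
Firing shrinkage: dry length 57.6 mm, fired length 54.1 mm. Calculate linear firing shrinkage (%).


FS = (57.6 - 54.1) / 57.6 * 100 = 6.08%

6.08


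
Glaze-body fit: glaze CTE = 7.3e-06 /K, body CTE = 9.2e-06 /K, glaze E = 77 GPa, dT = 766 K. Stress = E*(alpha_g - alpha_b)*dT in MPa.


Stress = 77*1000*(7.3e-06 - 9.2e-06)*766 = -112.1 MPa

-112.1


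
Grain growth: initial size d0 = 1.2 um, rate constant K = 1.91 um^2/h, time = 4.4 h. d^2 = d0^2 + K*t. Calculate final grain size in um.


d^2 = 1.2^2 + 1.91*4.4 = 9.844
d = sqrt(9.844) = 3.14 um

3.14


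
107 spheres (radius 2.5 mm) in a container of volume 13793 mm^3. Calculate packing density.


V_sphere = 4/3*pi*2.5^3 = 65.4498 mm^3
Total V = 107*65.4498 = 7003.1286 mm^3
PD = 7003.1286 / 13793 = 0.508

0.508


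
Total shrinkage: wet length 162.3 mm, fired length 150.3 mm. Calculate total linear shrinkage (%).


TS = (162.3 - 150.3) / 162.3 * 100 = 7.39%

7.39


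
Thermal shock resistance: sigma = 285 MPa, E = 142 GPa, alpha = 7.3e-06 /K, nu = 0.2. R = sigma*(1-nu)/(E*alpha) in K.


R = 285*(1-0.2)/(142*1000*7.3e-06) = 220 K

220


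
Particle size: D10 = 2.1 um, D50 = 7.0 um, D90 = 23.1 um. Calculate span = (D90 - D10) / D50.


Span = (23.1 - 2.1) / 7.0 = 21.0 / 7.0 = 3.0

3.0


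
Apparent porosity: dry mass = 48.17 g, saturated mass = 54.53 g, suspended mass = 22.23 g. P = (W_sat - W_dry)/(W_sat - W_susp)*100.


P = (54.53 - 48.17) / (54.53 - 22.23) * 100 = 6.36 / 32.3 * 100 = 19.7%

19.7


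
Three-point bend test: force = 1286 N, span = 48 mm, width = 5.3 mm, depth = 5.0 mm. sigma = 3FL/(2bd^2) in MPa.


sigma = 3*1286*48/(2*5.3*5.0^2) = 698.8 MPa

698.8


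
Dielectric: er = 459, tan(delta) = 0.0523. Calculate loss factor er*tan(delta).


Loss = 459 * 0.0523 = 24.006

24.006


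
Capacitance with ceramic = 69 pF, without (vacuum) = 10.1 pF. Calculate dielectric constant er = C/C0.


er = 69 / 10.1 = 6.83

6.83


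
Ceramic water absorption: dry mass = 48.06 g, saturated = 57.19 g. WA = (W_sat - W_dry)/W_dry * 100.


WA = (57.19 - 48.06) / 48.06 * 100 = 19.0%

19.0


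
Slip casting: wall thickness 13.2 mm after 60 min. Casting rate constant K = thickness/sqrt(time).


K = 13.2 / sqrt(60) = 13.2 / 7.746 = 1.704 mm/min^0.5

1.704


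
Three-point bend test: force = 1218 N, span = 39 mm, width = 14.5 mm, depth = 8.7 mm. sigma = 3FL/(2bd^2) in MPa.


sigma = 3*1218*39/(2*14.5*8.7^2) = 64.9 MPa

64.9


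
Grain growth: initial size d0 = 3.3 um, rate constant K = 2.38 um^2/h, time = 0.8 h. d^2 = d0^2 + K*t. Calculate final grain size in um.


d^2 = 3.3^2 + 2.38*0.8 = 12.794
d = sqrt(12.794) = 3.58 um

3.58


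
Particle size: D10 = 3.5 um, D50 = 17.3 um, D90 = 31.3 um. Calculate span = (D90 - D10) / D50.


Span = (31.3 - 3.5) / 17.3 = 27.8 / 17.3 = 1.607

1.607


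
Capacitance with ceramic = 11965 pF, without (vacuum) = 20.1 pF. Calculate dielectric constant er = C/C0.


er = 11965 / 20.1 = 595.27

595.27


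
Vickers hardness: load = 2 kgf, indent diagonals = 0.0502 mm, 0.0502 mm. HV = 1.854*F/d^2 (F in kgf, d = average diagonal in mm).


d_avg = (0.0502+0.0502)/2 = 0.0502 mm
HV = 1.854*2/0.0502^2 = 1471

1471


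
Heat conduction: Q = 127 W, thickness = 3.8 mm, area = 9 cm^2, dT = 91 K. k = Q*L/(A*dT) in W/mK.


k = 127*3.8/1000/(9/10000*91) = 5.89 W/mK

5.89


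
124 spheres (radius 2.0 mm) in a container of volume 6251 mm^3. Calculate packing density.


V_sphere = 4/3*pi*2.0^3 = 33.5103 mm^3
Total V = 124*33.5103 = 4155.2772 mm^3
PD = 4155.2772 / 6251 = 0.665

0.665


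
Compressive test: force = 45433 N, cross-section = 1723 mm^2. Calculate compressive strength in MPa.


CS = 45433 / 1723 = 26.4 MPa

26.4


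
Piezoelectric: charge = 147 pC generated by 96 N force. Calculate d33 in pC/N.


d33 = 147 / 96 = 1.5 pC/N

1.5


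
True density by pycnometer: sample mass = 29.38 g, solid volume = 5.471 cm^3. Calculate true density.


TD = 29.38 / 5.471 = 5.37 g/cm^3

5.37


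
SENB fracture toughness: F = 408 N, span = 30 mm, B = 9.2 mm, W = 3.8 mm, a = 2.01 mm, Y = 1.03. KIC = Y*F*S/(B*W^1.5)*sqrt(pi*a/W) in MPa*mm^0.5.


KIC = 1.03*408*30/(9.2*3.8^1.5)*sqrt(pi*2.01/3.8) = 238.47

238.47


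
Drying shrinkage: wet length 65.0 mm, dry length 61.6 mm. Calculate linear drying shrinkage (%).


DS = (65.0 - 61.6) / 65.0 * 100 = 5.23%

5.23


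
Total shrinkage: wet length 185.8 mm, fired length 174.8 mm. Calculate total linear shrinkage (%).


TS = (185.8 - 174.8) / 185.8 * 100 = 5.92%

5.92


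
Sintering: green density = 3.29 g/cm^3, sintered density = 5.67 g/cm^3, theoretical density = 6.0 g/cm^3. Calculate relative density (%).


Relative = 5.67 / 6.0 * 100 = 94.5%

94.5


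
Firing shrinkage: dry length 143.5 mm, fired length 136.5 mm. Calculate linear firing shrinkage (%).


FS = (143.5 - 136.5) / 143.5 * 100 = 4.88%

4.88


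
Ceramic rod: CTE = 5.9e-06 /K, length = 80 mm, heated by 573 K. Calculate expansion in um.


dL = 5.9e-06 * 80 * 573 * 1000 = 270.456 um

270.456


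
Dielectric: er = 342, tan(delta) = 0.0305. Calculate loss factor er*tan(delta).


Loss = 342 * 0.0305 = 10.431

10.431


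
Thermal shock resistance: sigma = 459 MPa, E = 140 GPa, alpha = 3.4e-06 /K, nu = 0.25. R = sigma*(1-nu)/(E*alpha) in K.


R = 459*(1-0.25)/(140*1000*3.4e-06) = 723 K

723


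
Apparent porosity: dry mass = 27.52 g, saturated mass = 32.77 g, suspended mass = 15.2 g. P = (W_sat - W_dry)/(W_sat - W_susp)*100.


P = (32.77 - 27.52) / (32.77 - 15.2) * 100 = 5.25 / 17.57 * 100 = 29.9%

29.9


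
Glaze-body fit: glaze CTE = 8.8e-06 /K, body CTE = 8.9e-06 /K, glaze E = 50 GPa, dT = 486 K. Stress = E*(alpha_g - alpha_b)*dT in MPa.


Stress = 50*1000*(8.8e-06 - 8.9e-06)*486 = -2.4 MPa

-2.4


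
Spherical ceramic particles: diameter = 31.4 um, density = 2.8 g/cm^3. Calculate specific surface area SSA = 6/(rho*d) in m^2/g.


SSA = 6 / (2.8 * 31.4) = 0.068 m^2/g

0.068


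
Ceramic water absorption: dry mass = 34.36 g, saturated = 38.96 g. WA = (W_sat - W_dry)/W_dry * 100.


WA = (38.96 - 34.36) / 34.36 * 100 = 13.39%

13.39


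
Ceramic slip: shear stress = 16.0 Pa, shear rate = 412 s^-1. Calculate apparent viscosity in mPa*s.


eta = tau/gamma * 1000 = 16.0/412 * 1000 = 38.8 mPa*s

38.8


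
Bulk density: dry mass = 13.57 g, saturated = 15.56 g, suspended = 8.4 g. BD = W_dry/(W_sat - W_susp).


BD = 13.57 / (15.56 - 8.4) = 13.57 / 7.16 = 1.895 g/cm^3

1.895


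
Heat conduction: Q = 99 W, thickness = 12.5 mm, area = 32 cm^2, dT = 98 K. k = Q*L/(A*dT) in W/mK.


k = 99*12.5/1000/(32/10000*98) = 3.95 W/mK

3.95


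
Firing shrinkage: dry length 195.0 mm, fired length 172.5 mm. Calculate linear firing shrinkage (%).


FS = (195.0 - 172.5) / 195.0 * 100 = 11.54%

11.54


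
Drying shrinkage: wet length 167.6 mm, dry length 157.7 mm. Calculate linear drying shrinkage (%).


DS = (167.6 - 157.7) / 167.6 * 100 = 5.91%

5.91


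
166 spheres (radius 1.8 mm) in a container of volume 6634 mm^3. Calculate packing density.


V_sphere = 4/3*pi*1.8^3 = 24.429 mm^3
Total V = 166*24.429 = 4055.214 mm^3
PD = 4055.214 / 6634 = 0.611

0.611


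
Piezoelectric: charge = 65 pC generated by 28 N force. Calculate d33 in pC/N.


d33 = 65 / 28 = 2.3 pC/N

2.3


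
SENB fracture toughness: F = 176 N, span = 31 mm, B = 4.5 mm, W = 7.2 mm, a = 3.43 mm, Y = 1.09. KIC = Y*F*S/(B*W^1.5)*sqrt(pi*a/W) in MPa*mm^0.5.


KIC = 1.09*176*31/(4.5*7.2^1.5)*sqrt(pi*3.43/7.2) = 83.68

83.68


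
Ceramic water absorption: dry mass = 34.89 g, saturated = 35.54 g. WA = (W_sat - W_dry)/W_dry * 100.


WA = (35.54 - 34.89) / 34.89 * 100 = 1.86%

1.86


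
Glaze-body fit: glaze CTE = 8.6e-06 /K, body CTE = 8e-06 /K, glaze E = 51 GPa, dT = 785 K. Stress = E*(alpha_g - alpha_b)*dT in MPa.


Stress = 51*1000*(8.6e-06 - 8e-06)*785 = 24.0 MPa

24.0


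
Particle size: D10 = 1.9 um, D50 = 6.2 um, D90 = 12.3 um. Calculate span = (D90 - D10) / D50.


Span = (12.3 - 1.9) / 6.2 = 10.4 / 6.2 = 1.677

1.677


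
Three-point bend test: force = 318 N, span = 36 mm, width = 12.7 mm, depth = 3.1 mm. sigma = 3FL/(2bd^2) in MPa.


sigma = 3*318*36/(2*12.7*3.1^2) = 140.7 MPa

140.7


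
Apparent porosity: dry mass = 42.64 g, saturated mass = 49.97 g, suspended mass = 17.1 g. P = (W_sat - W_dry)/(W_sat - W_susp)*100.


P = (49.97 - 42.64) / (49.97 - 17.1) * 100 = 7.33 / 32.87 * 100 = 22.3%

22.3


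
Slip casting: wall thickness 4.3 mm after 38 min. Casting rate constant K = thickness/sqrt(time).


K = 4.3 / sqrt(38) = 4.3 / 6.1644 = 0.698 mm/min^0.5

0.698


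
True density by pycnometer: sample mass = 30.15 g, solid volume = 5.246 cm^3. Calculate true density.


TD = 30.15 / 5.246 = 5.747 g/cm^3

5.747


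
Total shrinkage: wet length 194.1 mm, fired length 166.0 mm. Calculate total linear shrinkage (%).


TS = (194.1 - 166.0) / 194.1 * 100 = 14.48%

14.48


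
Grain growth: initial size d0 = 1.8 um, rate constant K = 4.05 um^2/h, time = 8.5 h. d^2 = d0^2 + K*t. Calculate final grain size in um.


d^2 = 1.8^2 + 4.05*8.5 = 37.665
d = sqrt(37.665) = 6.14 um

6.14


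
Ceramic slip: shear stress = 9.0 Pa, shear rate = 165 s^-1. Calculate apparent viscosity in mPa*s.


eta = tau/gamma * 1000 = 9.0/165 * 1000 = 54.5 mPa*s

54.5


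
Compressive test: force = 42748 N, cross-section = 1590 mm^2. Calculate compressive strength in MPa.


CS = 42748 / 1590 = 26.9 MPa

26.9


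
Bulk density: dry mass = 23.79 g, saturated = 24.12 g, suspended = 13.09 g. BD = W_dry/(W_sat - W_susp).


BD = 23.79 / (24.12 - 13.09) = 23.79 / 11.03 = 2.157 g/cm^3

2.157


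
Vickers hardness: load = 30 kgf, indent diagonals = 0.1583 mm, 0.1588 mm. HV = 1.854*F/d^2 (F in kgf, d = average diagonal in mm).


d_avg = (0.1583+0.1588)/2 = 0.15855 mm
HV = 1.854*30/0.15855^2 = 2213

2213


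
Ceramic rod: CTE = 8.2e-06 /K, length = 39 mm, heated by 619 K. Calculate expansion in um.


dL = 8.2e-06 * 39 * 619 * 1000 = 197.956 um

197.956


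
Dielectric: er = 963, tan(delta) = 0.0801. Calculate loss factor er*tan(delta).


Loss = 963 * 0.0801 = 77.136

77.136


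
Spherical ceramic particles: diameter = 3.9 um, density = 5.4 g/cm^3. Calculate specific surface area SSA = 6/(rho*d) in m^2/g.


SSA = 6 / (5.4 * 3.9) = 0.285 m^2/g

0.285


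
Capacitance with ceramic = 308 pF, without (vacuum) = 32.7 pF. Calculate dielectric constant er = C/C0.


er = 308 / 32.7 = 9.42

9.42


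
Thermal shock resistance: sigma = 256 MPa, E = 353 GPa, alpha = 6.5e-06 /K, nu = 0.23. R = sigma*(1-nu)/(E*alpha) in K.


R = 256*(1-0.23)/(353*1000*6.5e-06) = 86 K

86


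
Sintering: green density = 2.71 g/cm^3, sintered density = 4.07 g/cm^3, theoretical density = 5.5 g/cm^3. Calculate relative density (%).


Relative = 4.07 / 5.5 * 100 = 74.0%

74.0


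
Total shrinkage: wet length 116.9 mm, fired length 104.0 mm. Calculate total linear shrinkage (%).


TS = (116.9 - 104.0) / 116.9 * 100 = 11.04%

11.04


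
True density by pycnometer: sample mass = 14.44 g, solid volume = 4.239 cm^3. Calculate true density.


TD = 14.44 / 4.239 = 3.406 g/cm^3

3.406


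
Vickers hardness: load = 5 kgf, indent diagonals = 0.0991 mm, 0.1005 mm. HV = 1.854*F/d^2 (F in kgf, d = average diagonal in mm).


d_avg = (0.0991+0.1005)/2 = 0.0998 mm
HV = 1.854*5/0.0998^2 = 931

931


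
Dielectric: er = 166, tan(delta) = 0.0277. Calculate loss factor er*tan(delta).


Loss = 166 * 0.0277 = 4.598

4.598


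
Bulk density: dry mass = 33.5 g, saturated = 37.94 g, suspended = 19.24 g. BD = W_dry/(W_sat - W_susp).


BD = 33.5 / (37.94 - 19.24) = 33.5 / 18.7 = 1.791 g/cm^3

1.791


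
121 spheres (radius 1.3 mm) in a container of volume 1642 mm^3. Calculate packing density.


V_sphere = 4/3*pi*1.3^3 = 9.2028 mm^3
Total V = 121*9.2028 = 1113.5388 mm^3
PD = 1113.5388 / 1642 = 0.678

0.678


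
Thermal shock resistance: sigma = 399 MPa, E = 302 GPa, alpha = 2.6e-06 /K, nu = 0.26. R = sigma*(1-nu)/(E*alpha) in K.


R = 399*(1-0.26)/(302*1000*2.6e-06) = 376 K

376


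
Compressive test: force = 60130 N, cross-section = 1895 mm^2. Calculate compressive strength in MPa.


CS = 60130 / 1895 = 31.7 MPa

31.7


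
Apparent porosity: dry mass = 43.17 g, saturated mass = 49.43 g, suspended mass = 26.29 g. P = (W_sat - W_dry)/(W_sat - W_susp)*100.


P = (49.43 - 43.17) / (49.43 - 26.29) * 100 = 6.26 / 23.14 * 100 = 27.1%

27.1


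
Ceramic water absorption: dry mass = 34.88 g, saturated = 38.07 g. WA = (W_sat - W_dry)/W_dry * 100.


WA = (38.07 - 34.88) / 34.88 * 100 = 9.15%

9.15


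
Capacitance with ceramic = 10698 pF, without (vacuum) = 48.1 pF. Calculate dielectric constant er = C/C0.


er = 10698 / 48.1 = 222.41

222.41


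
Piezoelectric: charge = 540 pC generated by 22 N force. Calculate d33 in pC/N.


d33 = 540 / 22 = 24.5 pC/N

24.5


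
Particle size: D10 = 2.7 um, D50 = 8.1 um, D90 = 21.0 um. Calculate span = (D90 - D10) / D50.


Span = (21.0 - 2.7) / 8.1 = 18.3 / 8.1 = 2.259

2.259


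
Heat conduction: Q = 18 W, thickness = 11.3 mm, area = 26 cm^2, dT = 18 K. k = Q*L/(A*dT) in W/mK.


k = 18*11.3/1000/(26/10000*18) = 4.35 W/mK

4.35


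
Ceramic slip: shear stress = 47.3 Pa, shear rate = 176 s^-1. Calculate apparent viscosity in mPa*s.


eta = tau/gamma * 1000 = 47.3/176 * 1000 = 268.8 mPa*s

268.8


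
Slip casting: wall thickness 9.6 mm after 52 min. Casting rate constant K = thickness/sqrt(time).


K = 9.6 / sqrt(52) = 9.6 / 7.2111 = 1.331 mm/min^0.5

1.331


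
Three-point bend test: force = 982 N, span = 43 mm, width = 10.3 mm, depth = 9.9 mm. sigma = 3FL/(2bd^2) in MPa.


sigma = 3*982*43/(2*10.3*9.9^2) = 62.7 MPa

62.7


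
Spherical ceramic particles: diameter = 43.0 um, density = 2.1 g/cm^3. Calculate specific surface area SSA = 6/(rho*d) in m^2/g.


SSA = 6 / (2.1 * 43.0) = 0.066 m^2/g

0.066


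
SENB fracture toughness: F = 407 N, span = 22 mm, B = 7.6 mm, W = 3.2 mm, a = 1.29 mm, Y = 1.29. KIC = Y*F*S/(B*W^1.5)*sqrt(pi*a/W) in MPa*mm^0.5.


KIC = 1.29*407*22/(7.6*3.2^1.5)*sqrt(pi*1.29/3.2) = 298.79

298.79


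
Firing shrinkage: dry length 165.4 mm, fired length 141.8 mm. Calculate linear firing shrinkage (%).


FS = (165.4 - 141.8) / 165.4 * 100 = 14.27%

14.27


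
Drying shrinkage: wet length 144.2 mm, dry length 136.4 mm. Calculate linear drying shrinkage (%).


DS = (144.2 - 136.4) / 144.2 * 100 = 5.41%

5.41


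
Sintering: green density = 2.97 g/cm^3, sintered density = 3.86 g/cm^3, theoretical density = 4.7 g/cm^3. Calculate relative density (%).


Relative = 3.86 / 4.7 * 100 = 82.1%

82.1


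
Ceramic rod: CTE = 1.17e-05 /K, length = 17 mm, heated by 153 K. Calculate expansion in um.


dL = 1.17e-05 * 17 * 153 * 1000 = 30.432 um

30.432


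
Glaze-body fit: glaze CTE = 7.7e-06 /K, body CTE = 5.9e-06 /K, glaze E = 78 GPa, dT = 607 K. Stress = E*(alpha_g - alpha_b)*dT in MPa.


Stress = 78*1000*(7.7e-06 - 5.9e-06)*607 = 85.2 MPa

85.2


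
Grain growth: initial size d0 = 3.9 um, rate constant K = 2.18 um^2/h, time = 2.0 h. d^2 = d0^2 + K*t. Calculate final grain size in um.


d^2 = 3.9^2 + 2.18*2.0 = 19.57
d = sqrt(19.57) = 4.42 um

4.42


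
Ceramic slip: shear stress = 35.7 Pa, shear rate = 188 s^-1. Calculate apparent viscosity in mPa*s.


eta = tau/gamma * 1000 = 35.7/188 * 1000 = 189.9 mPa*s

189.9


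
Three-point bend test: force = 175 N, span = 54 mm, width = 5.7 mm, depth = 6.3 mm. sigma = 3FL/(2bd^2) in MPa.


sigma = 3*175*54/(2*5.7*6.3^2) = 62.7 MPa

62.7


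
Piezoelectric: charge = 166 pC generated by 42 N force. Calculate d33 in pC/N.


d33 = 166 / 42 = 4.0 pC/N

4.0


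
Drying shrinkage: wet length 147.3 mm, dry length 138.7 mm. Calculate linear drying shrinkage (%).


DS = (147.3 - 138.7) / 147.3 * 100 = 5.84%

5.84


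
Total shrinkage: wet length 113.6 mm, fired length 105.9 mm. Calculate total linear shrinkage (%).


TS = (113.6 - 105.9) / 113.6 * 100 = 6.78%

6.78


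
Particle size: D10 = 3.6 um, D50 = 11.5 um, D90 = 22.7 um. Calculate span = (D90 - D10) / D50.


Span = (22.7 - 3.6) / 11.5 = 19.1 / 11.5 = 1.661

1.661


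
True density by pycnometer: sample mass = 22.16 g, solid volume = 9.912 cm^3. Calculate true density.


TD = 22.16 / 9.912 = 2.236 g/cm^3

2.236


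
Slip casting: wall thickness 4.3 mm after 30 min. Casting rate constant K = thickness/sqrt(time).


K = 4.3 / sqrt(30) = 4.3 / 5.4772 = 0.785 mm/min^0.5

0.785


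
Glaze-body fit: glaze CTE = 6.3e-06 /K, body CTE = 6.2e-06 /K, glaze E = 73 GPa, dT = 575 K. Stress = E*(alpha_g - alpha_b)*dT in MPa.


Stress = 73*1000*(6.3e-06 - 6.2e-06)*575 = 4.2 MPa

4.2


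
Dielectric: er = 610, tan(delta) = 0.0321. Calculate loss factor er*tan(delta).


Loss = 610 * 0.0321 = 19.581

19.581


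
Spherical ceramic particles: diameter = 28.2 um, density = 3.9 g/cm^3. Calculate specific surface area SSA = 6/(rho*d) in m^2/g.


SSA = 6 / (3.9 * 28.2) = 0.055 m^2/g

0.055


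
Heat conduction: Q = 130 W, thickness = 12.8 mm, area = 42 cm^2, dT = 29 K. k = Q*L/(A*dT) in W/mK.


k = 130*12.8/1000/(42/10000*29) = 13.66 W/mK

13.66


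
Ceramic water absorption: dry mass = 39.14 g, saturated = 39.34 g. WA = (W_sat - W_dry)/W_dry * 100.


WA = (39.34 - 39.14) / 39.14 * 100 = 0.51%

0.51


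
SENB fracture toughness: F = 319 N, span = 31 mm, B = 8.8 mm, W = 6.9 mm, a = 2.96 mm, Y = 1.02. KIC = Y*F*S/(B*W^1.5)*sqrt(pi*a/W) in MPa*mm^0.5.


KIC = 1.02*319*31/(8.8*6.9^1.5)*sqrt(pi*2.96/6.9) = 73.42

73.42


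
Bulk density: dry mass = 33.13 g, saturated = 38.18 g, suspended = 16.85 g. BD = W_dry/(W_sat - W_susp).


BD = 33.13 / (38.18 - 16.85) = 33.13 / 21.33 = 1.553 g/cm^3

1.553


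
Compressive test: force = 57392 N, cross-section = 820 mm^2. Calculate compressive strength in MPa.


CS = 57392 / 820 = 70.0 MPa

70.0


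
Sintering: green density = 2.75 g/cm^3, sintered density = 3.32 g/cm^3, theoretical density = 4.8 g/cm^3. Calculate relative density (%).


Relative = 3.32 / 4.8 * 100 = 69.2%

69.2


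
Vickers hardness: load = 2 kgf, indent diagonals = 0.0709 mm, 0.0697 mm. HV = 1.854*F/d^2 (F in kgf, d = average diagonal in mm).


d_avg = (0.0709+0.0697)/2 = 0.0703 mm
HV = 1.854*2/0.0703^2 = 750

750


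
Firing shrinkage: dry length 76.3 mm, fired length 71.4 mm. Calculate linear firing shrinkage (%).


FS = (76.3 - 71.4) / 76.3 * 100 = 6.42%

6.42


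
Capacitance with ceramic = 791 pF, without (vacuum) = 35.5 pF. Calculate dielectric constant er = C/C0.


er = 791 / 35.5 = 22.28

22.28


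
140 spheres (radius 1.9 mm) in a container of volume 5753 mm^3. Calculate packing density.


V_sphere = 4/3*pi*1.9^3 = 28.7309 mm^3
Total V = 140*28.7309 = 4022.326 mm^3
PD = 4022.326 / 5753 = 0.699

0.699


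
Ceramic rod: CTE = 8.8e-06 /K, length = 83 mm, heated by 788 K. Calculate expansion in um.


dL = 8.8e-06 * 83 * 788 * 1000 = 575.555 um

575.555


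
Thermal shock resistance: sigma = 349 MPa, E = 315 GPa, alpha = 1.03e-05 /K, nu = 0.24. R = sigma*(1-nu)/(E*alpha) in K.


R = 349*(1-0.24)/(315*1000*1.03e-05) = 82 K

82


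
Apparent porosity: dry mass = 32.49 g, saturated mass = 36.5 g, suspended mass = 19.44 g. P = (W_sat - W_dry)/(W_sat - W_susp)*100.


P = (36.5 - 32.49) / (36.5 - 19.44) * 100 = 4.01 / 17.06 * 100 = 23.5%

23.5


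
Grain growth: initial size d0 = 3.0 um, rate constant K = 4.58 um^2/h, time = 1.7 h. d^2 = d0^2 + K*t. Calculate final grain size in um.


d^2 = 3.0^2 + 4.58*1.7 = 16.786
d = sqrt(16.786) = 4.1 um

4.1


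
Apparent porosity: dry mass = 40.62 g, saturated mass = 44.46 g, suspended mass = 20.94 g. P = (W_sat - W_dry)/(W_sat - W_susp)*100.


P = (44.46 - 40.62) / (44.46 - 20.94) * 100 = 3.84 / 23.52 * 100 = 16.3%

16.3


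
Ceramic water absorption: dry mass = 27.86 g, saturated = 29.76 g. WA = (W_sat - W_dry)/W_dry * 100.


WA = (29.76 - 27.86) / 27.86 * 100 = 6.82%

6.82


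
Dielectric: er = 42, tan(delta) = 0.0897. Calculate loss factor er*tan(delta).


Loss = 42 * 0.0897 = 3.767

3.767


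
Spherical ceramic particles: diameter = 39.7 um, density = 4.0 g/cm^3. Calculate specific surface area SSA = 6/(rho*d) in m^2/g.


SSA = 6 / (4.0 * 39.7) = 0.038 m^2/g

0.038


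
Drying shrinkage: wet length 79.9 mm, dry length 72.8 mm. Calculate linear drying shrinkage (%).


DS = (79.9 - 72.8) / 79.9 * 100 = 8.89%

8.89


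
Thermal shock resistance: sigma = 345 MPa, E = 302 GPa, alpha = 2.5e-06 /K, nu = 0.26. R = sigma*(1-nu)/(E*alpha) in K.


R = 345*(1-0.26)/(302*1000*2.5e-06) = 338 K

338


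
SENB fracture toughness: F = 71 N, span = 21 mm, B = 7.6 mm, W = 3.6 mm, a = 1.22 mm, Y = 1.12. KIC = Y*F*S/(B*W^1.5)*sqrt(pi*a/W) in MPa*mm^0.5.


KIC = 1.12*71*21/(7.6*3.6^1.5)*sqrt(pi*1.22/3.6) = 33.19

33.19


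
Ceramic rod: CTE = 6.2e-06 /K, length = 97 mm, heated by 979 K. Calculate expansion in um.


dL = 6.2e-06 * 97 * 979 * 1000 = 588.771 um

588.771


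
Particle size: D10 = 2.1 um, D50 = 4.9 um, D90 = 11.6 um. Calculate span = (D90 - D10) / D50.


Span = (11.6 - 2.1) / 4.9 = 9.5 / 4.9 = 1.939

1.939


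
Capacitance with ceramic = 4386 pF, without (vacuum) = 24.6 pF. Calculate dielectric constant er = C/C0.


er = 4386 / 24.6 = 178.29

178.29


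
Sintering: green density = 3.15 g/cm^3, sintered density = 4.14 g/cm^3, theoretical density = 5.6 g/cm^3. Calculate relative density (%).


Relative = 4.14 / 5.6 * 100 = 73.9%

73.9


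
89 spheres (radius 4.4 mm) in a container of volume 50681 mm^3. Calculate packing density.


V_sphere = 4/3*pi*4.4^3 = 356.8179 mm^3
Total V = 89*356.8179 = 31756.7931 mm^3
PD = 31756.7931 / 50681 = 0.627

0.627


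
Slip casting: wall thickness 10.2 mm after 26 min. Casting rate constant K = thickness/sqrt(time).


K = 10.2 / sqrt(26) = 10.2 / 5.099 = 2.0 mm/min^0.5

2.0


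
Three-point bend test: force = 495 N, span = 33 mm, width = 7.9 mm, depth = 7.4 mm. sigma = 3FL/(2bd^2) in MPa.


sigma = 3*495*33/(2*7.9*7.4^2) = 56.6 MPa

56.6


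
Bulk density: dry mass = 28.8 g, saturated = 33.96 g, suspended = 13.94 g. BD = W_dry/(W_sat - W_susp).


BD = 28.8 / (33.96 - 13.94) = 28.8 / 20.02 = 1.439 g/cm^3

1.439


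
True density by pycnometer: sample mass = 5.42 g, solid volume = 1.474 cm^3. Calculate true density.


TD = 5.42 / 1.474 = 3.677 g/cm^3

3.677


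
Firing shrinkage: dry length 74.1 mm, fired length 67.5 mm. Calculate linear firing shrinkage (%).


FS = (74.1 - 67.5) / 74.1 * 100 = 8.91%

8.91


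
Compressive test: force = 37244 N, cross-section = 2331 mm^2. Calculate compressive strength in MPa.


CS = 37244 / 2331 = 16.0 MPa

16.0


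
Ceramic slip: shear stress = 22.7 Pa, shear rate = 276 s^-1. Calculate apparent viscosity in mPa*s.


eta = tau/gamma * 1000 = 22.7/276 * 1000 = 82.2 mPa*s

82.2


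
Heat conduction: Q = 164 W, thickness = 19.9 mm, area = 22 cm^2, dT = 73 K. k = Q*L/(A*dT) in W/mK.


k = 164*19.9/1000/(22/10000*73) = 20.32 W/mK

20.32


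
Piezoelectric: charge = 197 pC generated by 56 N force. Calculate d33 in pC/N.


d33 = 197 / 56 = 3.5 pC/N

3.5


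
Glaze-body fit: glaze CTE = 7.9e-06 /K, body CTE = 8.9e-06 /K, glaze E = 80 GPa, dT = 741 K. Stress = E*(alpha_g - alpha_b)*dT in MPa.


Stress = 80*1000*(7.9e-06 - 8.9e-06)*741 = -59.3 MPa

-59.3


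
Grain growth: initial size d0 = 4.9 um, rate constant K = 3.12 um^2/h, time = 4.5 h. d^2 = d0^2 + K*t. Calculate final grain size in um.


d^2 = 4.9^2 + 3.12*4.5 = 38.05
d = sqrt(38.05) = 6.17 um

6.17


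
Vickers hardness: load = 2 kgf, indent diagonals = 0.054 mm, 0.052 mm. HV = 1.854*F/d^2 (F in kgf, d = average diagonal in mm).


d_avg = (0.054+0.052)/2 = 0.053 mm
HV = 1.854*2/0.053^2 = 1320

1320


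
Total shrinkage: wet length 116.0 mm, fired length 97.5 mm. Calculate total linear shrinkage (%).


TS = (116.0 - 97.5) / 116.0 * 100 = 15.95%

15.95


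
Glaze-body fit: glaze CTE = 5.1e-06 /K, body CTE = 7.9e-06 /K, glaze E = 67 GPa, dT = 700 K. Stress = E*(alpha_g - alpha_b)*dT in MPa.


Stress = 67*1000*(5.1e-06 - 7.9e-06)*700 = -131.3 MPa

-131.3


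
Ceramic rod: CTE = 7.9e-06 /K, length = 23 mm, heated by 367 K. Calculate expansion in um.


dL = 7.9e-06 * 23 * 367 * 1000 = 66.684 um

66.684


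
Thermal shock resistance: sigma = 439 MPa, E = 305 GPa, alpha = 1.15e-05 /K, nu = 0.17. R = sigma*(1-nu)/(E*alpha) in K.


R = 439*(1-0.17)/(305*1000*1.15e-05) = 104 K

104


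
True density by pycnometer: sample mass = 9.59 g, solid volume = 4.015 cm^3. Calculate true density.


TD = 9.59 / 4.015 = 2.389 g/cm^3

2.389


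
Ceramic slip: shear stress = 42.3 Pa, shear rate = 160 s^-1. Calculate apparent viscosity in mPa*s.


eta = tau/gamma * 1000 = 42.3/160 * 1000 = 264.4 mPa*s

264.4


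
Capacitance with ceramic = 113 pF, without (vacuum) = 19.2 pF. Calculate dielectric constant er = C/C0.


er = 113 / 19.2 = 5.89

5.89


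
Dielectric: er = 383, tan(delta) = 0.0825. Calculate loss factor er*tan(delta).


Loss = 383 * 0.0825 = 31.598

31.598


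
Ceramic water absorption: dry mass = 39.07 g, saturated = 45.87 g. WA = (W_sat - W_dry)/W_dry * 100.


WA = (45.87 - 39.07) / 39.07 * 100 = 17.4%

17.4


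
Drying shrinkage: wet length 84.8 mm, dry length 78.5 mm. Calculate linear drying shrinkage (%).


DS = (84.8 - 78.5) / 84.8 * 100 = 7.43%

7.43


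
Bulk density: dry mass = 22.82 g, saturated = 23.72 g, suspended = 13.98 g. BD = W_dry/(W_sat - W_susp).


BD = 22.82 / (23.72 - 13.98) = 22.82 / 9.74 = 2.343 g/cm^3

2.343


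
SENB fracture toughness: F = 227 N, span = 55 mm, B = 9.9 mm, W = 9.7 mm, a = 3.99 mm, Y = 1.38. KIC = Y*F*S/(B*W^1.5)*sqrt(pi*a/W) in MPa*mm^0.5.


KIC = 1.38*227*55/(9.9*9.7^1.5)*sqrt(pi*3.99/9.7) = 65.49

65.49


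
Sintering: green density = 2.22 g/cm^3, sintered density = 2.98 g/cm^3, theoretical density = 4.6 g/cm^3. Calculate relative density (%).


Relative = 2.98 / 4.6 * 100 = 64.8%

64.8


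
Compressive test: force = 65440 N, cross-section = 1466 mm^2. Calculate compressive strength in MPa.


CS = 65440 / 1466 = 44.6 MPa

44.6


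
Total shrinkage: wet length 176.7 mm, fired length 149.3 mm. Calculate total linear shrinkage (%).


TS = (176.7 - 149.3) / 176.7 * 100 = 15.51%

15.51


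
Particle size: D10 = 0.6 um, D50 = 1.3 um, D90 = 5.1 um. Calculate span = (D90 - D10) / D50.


Span = (5.1 - 0.6) / 1.3 = 4.5 / 1.3 = 3.462

3.462


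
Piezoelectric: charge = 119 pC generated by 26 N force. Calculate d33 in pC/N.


d33 = 119 / 26 = 4.6 pC/N

4.6


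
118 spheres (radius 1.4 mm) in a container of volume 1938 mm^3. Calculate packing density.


V_sphere = 4/3*pi*1.4^3 = 11.494 mm^3
Total V = 118*11.494 = 1356.292 mm^3
PD = 1356.292 / 1938 = 0.7

0.7


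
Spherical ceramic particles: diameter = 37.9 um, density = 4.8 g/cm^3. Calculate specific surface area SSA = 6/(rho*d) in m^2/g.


SSA = 6 / (4.8 * 37.9) = 0.033 m^2/g

0.033


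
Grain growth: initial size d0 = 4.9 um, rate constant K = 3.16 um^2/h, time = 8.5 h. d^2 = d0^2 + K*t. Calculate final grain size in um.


d^2 = 4.9^2 + 3.16*8.5 = 50.87
d = sqrt(50.87) = 7.13 um

7.13


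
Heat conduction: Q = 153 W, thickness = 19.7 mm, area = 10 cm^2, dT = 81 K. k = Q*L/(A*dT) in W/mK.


k = 153*19.7/1000/(10/10000*81) = 37.21 W/mK

37.21


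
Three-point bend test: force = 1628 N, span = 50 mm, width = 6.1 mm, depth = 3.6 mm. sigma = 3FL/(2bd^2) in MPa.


sigma = 3*1628*50/(2*6.1*3.6^2) = 1544.5 MPa

1544.5


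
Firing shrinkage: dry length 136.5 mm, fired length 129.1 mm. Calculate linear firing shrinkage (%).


FS = (136.5 - 129.1) / 136.5 * 100 = 5.42%

5.42


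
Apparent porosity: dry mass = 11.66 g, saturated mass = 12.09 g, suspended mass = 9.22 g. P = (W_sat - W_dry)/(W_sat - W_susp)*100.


P = (12.09 - 11.66) / (12.09 - 9.22) * 100 = 0.43 / 2.87 * 100 = 15.0%

15.0


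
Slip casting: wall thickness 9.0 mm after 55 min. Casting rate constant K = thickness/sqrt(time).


K = 9.0 / sqrt(55) = 9.0 / 7.4162 = 1.214 mm/min^0.5

1.214
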